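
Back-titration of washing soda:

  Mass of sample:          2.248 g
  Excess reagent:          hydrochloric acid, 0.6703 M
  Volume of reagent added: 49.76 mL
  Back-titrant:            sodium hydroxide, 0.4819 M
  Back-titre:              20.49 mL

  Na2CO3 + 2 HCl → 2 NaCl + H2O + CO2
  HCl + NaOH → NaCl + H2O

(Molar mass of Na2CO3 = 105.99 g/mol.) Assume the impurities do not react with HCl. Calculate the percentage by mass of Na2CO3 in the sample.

n(HCl) added = 0.04976 × 0.6703 = 0.03335 mol
n(NaOH) used in back-titration = 0.02049 × 0.4819 = 9.874 × 10^-3 mol
n(HCl) left over = 9.874 × 10^-3 mol (1:1 ratio)
n(HCl) consumed by analyte = 0.03335 − 9.874 × 10^-3 = 0.02348 mol
From the 1:2 ratio, n(Na2CO3) = 1/2 × 0.02348 = 0.01174 mol
mass of Na2CO3 = 0.01174 × 105.99 = 1.244 g
% Na2CO3 = 1.244 / 2.248 × 100 = 55.35 %

55.35 %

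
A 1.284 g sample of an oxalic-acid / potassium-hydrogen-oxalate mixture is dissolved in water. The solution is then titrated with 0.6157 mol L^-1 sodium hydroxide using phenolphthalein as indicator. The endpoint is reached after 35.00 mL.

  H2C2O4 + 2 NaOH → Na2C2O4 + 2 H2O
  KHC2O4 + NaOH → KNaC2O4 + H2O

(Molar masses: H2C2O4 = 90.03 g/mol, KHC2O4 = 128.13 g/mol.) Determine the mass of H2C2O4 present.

n(NaOH) = 0.03500 × 0.6157 = 0.02155 mol
Let x = n(H2C2O4), y = n(KHC2O4).
Titrant: 2x + 1y = 0.02155;  mass: 90.03x + 128.13y = 1.284
Solving, x = 8.886 × 10^-3 mol, y = 3.777 × 10^-3 mol
mass of H2C2O4 = 8.886 × 10^-3 × 90.03 = 0.8000 g

0.8000 g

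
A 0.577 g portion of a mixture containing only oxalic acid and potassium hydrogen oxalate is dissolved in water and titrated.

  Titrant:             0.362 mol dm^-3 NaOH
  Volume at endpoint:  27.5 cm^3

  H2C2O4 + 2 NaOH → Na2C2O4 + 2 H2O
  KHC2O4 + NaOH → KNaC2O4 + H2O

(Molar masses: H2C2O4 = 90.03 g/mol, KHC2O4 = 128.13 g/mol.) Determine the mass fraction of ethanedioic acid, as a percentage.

n(NaOH) = 0.0275 × 0.362 = 9.96 × 10^-3 mol
Let x = n(H2C2O4), y = n(KHC2O4).
Titrant: 2x + 1y = 9.96 × 10^-3;  mass: 90.03x + 128.13y = 0.577
Solving, x = 4.20 × 10^-3 mol, y = 1.55 × 10^-3 mol
mass of H2C2O4 = 4.20 × 10^-3 × 90.03 = 0.378 g
% H2C2O4 = 0.378 / 0.577 × 100 = 65.6 %

65.6 %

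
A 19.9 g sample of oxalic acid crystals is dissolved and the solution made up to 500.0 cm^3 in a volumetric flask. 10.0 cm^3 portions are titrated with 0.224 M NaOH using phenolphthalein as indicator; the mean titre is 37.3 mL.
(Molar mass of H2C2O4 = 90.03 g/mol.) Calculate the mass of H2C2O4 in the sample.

18.8 g

H2C2O4 + 2 NaOH → Na2C2O4 + 2 H2O
n(NaOH) per titration = 0.0373 × 0.224 = 8.36 × 10^-3 mol
From the 1:2 ratio, n(H2C2O4) in each aliquot = 1/2 × 8.36 × 10^-3 = 4.18 × 10^-3 mol
n(H2C2O4) in the whole flask = 4.18 × 10^-3 × 500.0/10.0 = 0.209 mol
mass of H2C2O4 = 0.209 × 90.03 = 18.8 g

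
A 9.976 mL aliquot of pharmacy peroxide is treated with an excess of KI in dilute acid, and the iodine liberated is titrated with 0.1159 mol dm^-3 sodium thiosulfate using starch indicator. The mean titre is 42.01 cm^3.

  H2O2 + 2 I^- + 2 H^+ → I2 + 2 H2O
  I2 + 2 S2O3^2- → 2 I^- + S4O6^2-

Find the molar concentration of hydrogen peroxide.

n(S2O3^2-) = 0.04201 × 0.1159 = 4.869 × 10^-3 mol
n(I2) = n(S2O3^2-)/2 = 2.434 × 10^-3 mol
n(H2O2) in the aliquot = 2.434 × 10^-3 mol (1:1 ratio)
[H2O2] = 2.434 × 10^-3 / 0.009976 = 0.2440 mol/L

0.2440 mol/L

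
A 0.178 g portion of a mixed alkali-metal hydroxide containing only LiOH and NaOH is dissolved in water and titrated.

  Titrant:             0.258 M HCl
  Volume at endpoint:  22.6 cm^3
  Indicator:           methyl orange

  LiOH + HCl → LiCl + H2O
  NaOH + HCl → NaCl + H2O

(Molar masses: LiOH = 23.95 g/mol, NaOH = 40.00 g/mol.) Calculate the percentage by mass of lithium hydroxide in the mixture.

46.3 %

n(HCl) = 0.0226 × 0.258 = 5.83 × 10^-3 mol
Let x = n(LiOH), y = n(NaOH).
Titrant: 1x + 1y = 5.83 × 10^-3;  mass: 23.95x + 40.00y = 0.178
Solving, x = 3.44 × 10^-3 mol, y = 2.39 × 10^-3 mol
mass of LiOH = 3.44 × 10^-3 × 23.95 = 0.0824 g
% LiOH = 0.0824 / 0.178 × 100 = 46.3 %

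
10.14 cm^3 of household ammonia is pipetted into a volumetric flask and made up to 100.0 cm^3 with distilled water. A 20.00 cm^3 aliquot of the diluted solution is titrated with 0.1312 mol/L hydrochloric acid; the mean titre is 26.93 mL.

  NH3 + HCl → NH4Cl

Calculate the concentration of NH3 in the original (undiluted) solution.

n(HCl) = 0.02693 × 0.1312 = 3.533 × 10^-3 mol
n(NH3) in the aliquot = 3.533 × 10^-3 mol (1:1 ratio)
[NH3]_dilute = 3.533 × 10^-3 / 0.02000 = 0.1767 mol/L
Dilution factor = 100.0 / 10.14 = 9.862
[NH3]_stock = 0.1767 × 9.862 = 1.742 mol/L

1.742 mol/L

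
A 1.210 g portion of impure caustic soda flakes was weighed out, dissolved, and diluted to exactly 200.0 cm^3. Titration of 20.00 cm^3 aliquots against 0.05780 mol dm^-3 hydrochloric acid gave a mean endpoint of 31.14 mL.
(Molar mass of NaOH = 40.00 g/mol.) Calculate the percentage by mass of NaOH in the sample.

59.50 %

NaOH + HCl → NaCl + H2O
n(HCl) per titration = 0.03114 × 0.05780 = 1.800 × 10^-3 mol
n(NaOH) in each aliquot = 1.800 × 10^-3 mol (1:1 ratio)
n(NaOH) in the whole flask = 1.800 × 10^-3 × 200.0/20.00 = 0.01800 mol
mass of NaOH = 0.01800 × 40.00 = 0.7200 g
% NaOH = 0.7200 / 1.210 × 100 = 59.50 %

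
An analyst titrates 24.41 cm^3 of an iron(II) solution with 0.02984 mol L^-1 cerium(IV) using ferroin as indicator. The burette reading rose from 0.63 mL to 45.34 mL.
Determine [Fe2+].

0.05466 mol/L

Ce^4+ + Fe^2+ → Ce^3+ + Fe^3+
n(Ce4+) = 0.04471 L × 0.02984 mol/L = 1.334 × 10^-3 mol
n(Fe2+) = 1.334 × 10^-3 mol (1:1 mole ratio)
[Fe2+] = 1.334 × 10^-3 mol / 0.02441 L = 0.05466 mol/L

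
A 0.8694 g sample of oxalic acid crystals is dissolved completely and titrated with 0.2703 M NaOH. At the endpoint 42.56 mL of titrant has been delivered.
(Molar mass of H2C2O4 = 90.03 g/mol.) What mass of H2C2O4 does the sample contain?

H2C2O4 + 2 NaOH → Na2C2O4 + 2 H2O
n(NaOH) = 0.04256 L × 0.2703 mol/L = 0.01150 mol
From the 1:2 ratio, n(H2C2O4) = 1/2 × 0.01150 = 5.752 × 10^-3 mol
mass of H2C2O4 = 5.752 × 10^-3 × 90.03 g/mol = 0.5179 g

0.5179 g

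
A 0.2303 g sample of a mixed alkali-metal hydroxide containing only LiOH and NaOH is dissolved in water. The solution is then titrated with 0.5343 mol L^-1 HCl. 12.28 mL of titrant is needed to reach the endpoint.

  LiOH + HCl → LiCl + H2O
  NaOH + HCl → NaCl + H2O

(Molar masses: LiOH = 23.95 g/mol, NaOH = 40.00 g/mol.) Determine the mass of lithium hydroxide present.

0.04797 g

n(HCl) = 0.01228 × 0.5343 = 6.561 × 10^-3 mol
Let x = n(LiOH), y = n(NaOH).
Titrant: 1x + 1y = 6.561 × 10^-3;  mass: 23.95x + 40.00y = 0.2303
Solving, x = 2.003 × 10^-3 mol, y = 4.558 × 10^-3 mol
mass of LiOH = 2.003 × 10^-3 × 23.95 = 0.04797 g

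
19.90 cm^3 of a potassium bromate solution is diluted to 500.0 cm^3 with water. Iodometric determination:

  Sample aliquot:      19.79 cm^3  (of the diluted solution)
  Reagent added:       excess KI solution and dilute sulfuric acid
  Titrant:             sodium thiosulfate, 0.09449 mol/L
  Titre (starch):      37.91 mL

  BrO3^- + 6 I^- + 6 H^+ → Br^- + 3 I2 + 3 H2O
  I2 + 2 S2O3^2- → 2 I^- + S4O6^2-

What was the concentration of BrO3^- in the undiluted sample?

0.7580 mol/L

n(S2O3^2-) = 0.03791 × 0.09449 = 3.582 × 10^-3 mol
n(I2) = n(S2O3^2-)/2 = 1.791 × 10^-3 mol
From the 1:3 ratio, n(BrO3^-) in the aliquot = 1/3 × 1.791 × 10^-3 = 5.970 × 10^-4 mol
[BrO3^-]_dilute = 5.970 × 10^-4 / 0.01979 = 0.03017 mol/L
[BrO3^-]_original = 0.03017 × 500.0/19.90 = 0.7580 mol/L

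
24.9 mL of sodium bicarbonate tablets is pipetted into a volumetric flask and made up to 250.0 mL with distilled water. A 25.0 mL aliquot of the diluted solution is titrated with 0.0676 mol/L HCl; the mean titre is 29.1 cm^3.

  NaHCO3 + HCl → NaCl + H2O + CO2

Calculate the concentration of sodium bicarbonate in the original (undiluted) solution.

n(HCl) = 0.0291 × 0.0676 = 1.97 × 10^-3 mol
n(NaHCO3) in the aliquot = 1.97 × 10^-3 mol (1:1 ratio)
[NaHCO3]_dilute = 1.97 × 10^-3 / 0.0250 = 0.0787 mol/L
Dilution factor = 250.0 / 24.9 = 10.04
[NaHCO3]_stock = 0.0787 × 10.04 = 0.790 mol/L

0.790 mol/L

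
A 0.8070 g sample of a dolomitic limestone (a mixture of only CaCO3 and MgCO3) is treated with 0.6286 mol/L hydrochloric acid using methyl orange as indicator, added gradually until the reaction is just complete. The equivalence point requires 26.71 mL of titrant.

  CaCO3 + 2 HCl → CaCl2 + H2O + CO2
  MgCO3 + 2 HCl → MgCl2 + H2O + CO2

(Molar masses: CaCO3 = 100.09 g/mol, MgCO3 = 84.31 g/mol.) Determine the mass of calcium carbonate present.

0.6293 g

n(HCl) = 0.02671 × 0.6286 = 0.01679 mol
Let x = n(CaCO3), y = n(MgCO3).
Titrant: 2x + 2y = 0.01679;  mass: 100.09x + 84.31y = 0.8070
Solving, x = 6.288 × 10^-3 mol, y = 2.107 × 10^-3 mol
mass of CaCO3 = 6.288 × 10^-3 × 100.09 = 0.6293 g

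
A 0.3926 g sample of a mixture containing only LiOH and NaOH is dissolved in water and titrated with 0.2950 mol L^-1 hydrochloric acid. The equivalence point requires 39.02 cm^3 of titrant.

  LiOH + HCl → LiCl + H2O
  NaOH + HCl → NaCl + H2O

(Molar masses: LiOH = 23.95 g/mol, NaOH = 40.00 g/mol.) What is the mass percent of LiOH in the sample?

25.78 %

n(HCl) = 0.03902 × 0.2950 = 0.01151 mol
Let x = n(LiOH), y = n(NaOH).
Titrant: 1x + 1y = 0.01151;  mass: 23.95x + 40.00y = 0.3926
Solving, x = 4.227 × 10^-3 mol, y = 7.284 × 10^-3 mol
mass of LiOH = 4.227 × 10^-3 × 23.95 = 0.1012 g
% LiOH = 0.1012 / 0.3926 × 100 = 25.78 %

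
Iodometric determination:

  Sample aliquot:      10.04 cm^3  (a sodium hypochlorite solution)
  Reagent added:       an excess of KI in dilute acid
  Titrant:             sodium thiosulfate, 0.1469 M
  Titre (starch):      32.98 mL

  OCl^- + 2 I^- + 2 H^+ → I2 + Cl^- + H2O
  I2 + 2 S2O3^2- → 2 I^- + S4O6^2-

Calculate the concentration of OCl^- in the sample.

n(S2O3^2-) = 0.03298 × 0.1469 = 4.845 × 10^-3 mol
n(I2) = n(S2O3^2-)/2 = 2.422 × 10^-3 mol
n(OCl^-) in the aliquot = 2.422 × 10^-3 mol (1:1 ratio)
[OCl^-] = 2.422 × 10^-3 / 0.01004 = 0.2413 mol/L

0.2413 M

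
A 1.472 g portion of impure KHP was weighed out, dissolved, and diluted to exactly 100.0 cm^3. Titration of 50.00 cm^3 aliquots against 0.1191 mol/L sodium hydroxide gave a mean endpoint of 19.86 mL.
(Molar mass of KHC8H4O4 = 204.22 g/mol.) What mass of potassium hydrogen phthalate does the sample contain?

KHC8H4O4 + NaOH → KNaC8H4O4 + H2O
n(NaOH) per titration = 0.01986 × 0.1191 = 2.365 × 10^-3 mol
n(KHC8H4O4) in each aliquot = 2.365 × 10^-3 mol (1:1 ratio)
n(KHC8H4O4) in the whole flask = 2.365 × 10^-3 × 100.0/50.00 = 4.731 × 10^-3 mol
mass of KHC8H4O4 = 4.731 × 10^-3 × 204.22 = 0.9661 g

0.9661 g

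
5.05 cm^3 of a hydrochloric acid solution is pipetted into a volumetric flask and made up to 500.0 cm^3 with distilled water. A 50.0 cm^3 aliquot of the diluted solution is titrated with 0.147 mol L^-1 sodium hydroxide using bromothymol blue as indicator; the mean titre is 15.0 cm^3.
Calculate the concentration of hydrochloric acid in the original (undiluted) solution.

4.37 mol/L

HCl + NaOH → NaCl + H2O
n(NaOH) = 0.0150 × 0.147 = 2.21 × 10^-3 mol
n(HCl) in the aliquot = 2.21 × 10^-3 mol (1:1 ratio)
[HCl]_dilute = 2.21 × 10^-3 / 0.0500 = 0.0441 mol/L
Dilution factor = 500.0 / 5.05 = 99.01
[HCl]_stock = 0.0441 × 99.01 = 4.37 mol/L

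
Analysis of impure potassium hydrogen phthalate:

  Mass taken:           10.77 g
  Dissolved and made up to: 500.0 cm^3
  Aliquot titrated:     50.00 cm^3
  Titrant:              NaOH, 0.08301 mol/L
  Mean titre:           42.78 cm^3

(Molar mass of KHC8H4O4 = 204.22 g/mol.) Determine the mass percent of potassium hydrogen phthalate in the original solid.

67.34 %

KHC8H4O4 + NaOH → KNaC8H4O4 + H2O
n(NaOH) per titration = 0.04278 × 0.08301 = 3.551 × 10^-3 mol
n(KHC8H4O4) in each aliquot = 3.551 × 10^-3 mol (1:1 ratio)
n(KHC8H4O4) in the whole flask = 3.551 × 10^-3 × 500.0/50.00 = 0.03551 mol
mass of KHC8H4O4 = 0.03551 × 204.22 = 7.252 g
% KHC8H4O4 = 7.252 / 10.77 × 100 = 67.34 %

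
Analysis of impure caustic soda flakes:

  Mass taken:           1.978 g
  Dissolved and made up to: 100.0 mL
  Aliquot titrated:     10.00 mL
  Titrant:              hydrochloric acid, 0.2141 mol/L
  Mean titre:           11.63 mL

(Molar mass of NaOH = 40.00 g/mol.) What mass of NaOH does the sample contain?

0.9960 g

NaOH + HCl → NaCl + H2O
n(HCl) per titration = 0.01163 × 0.2141 = 2.490 × 10^-3 mol
n(NaOH) in each aliquot = 2.490 × 10^-3 mol (1:1 ratio)
n(NaOH) in the whole flask = 2.490 × 10^-3 × 100.0/10.00 = 0.02490 mol
mass of NaOH = 0.02490 × 40.00 = 0.9960 g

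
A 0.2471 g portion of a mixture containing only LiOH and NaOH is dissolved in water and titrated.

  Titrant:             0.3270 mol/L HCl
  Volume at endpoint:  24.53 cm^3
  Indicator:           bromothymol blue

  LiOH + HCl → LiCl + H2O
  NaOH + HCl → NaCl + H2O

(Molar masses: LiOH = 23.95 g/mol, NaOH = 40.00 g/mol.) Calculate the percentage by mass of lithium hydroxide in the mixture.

44.54 %

n(HCl) = 0.02453 × 0.3270 = 8.021 × 10^-3 mol
Let x = n(LiOH), y = n(NaOH).
Titrant: 1x + 1y = 8.021 × 10^-3;  mass: 23.95x + 40.00y = 0.2471
Solving, x = 4.595 × 10^-3 mol, y = 3.426 × 10^-3 mol
mass of LiOH = 4.595 × 10^-3 × 23.95 = 0.1101 g
% LiOH = 0.1101 / 0.2471 × 100 = 44.54 %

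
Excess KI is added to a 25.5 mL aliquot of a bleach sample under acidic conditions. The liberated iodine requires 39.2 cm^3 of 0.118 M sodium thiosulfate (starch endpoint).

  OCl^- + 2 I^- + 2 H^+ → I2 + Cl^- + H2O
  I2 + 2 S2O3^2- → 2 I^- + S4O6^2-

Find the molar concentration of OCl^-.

n(S2O3^2-) = 0.0392 × 0.118 = 4.63 × 10^-3 mol
n(I2) = n(S2O3^2-)/2 = 2.31 × 10^-3 mol
n(OCl^-) in the aliquot = 2.31 × 10^-3 mol (1:1 ratio)
[OCl^-] = 2.31 × 10^-3 / 0.0255 = 0.0907 mol/L

0.0907 M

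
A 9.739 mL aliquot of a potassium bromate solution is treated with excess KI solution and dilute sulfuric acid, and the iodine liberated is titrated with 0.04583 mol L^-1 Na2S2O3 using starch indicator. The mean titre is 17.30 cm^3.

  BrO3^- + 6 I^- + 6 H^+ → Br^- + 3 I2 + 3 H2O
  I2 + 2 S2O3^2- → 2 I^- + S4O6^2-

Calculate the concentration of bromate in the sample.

n(S2O3^2-) = 0.01730 × 0.04583 = 7.929 × 10^-4 mol
n(I2) = n(S2O3^2-)/2 = 3.964 × 10^-4 mol
From the 1:3 ratio, n(BrO3^-) in the aliquot = 1/3 × 3.964 × 10^-4 = 1.321 × 10^-4 mol
[BrO3^-] = 1.321 × 10^-4 / 0.009739 = 0.01357 mol/L

0.01357 mol/L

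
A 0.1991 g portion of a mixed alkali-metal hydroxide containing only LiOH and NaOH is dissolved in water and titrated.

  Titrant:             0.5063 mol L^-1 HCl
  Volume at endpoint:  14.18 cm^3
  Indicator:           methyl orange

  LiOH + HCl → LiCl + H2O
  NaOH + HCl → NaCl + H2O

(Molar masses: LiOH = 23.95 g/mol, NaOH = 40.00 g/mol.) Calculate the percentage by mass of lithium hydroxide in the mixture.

n(HCl) = 0.01418 × 0.5063 = 7.179 × 10^-3 mol
Let x = n(LiOH), y = n(NaOH).
Titrant: 1x + 1y = 7.179 × 10^-3;  mass: 23.95x + 40.00y = 0.1991
Solving, x = 5.487 × 10^-3 mol, y = 1.692 × 10^-3 mol
mass of LiOH = 5.487 × 10^-3 × 23.95 = 0.1314 g
% LiOH = 0.1314 / 0.1991 × 100 = 66.01 %

66.01 %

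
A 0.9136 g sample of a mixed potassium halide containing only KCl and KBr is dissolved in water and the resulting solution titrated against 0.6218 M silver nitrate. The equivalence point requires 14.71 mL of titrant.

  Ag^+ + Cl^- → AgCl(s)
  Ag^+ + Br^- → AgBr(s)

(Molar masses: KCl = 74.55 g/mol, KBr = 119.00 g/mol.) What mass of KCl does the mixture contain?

n(AgNO3) = 0.01471 × 0.6218 = 9.147 × 10^-3 mol
Let x = n(KCl), y = n(KBr).
Titrant: 1x + 1y = 9.147 × 10^-3;  mass: 74.55x + 119.00y = 0.9136
Solving, x = 3.934 × 10^-3 mol, y = 5.213 × 10^-3 mol
mass of KCl = 3.934 × 10^-3 × 74.55 = 0.2933 g

0.2933 g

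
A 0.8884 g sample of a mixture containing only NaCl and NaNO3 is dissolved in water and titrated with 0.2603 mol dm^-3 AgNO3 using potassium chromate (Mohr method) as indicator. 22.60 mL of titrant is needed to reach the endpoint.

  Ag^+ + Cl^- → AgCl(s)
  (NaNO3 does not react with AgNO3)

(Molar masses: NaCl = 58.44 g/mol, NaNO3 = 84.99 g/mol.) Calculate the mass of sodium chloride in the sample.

n(AgNO3) = 0.02260 × 0.2603 = 5.883 × 10^-3 mol
Let x = n(NaCl), y = n(NaNO3).
Titrant: 1x = 5.883 × 10^-3;  mass: 58.44x + 84.99y = 0.8884
Solving, x = 5.883 × 10^-3 mol, y = 6.408 × 10^-3 mol
mass of NaCl = 5.883 × 10^-3 × 58.44 = 0.3438 g

0.3438 g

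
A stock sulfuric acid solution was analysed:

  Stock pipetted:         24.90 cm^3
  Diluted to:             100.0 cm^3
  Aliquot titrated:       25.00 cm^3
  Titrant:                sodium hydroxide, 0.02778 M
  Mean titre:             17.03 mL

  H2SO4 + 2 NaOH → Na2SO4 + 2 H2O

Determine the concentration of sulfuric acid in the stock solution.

n(NaOH) = 0.01703 × 0.02778 = 4.731 × 10^-4 mol
From the 1:2 ratio, n(H2SO4) in the aliquot = 1/2 × 4.731 × 10^-4 = 2.365 × 10^-4 mol
[H2SO4]_dilute = 2.365 × 10^-4 / 0.02500 = 0.009462 mol/L
Dilution factor = 100.0 / 24.90 = 4.016
[H2SO4]_stock = 0.009462 × 4.016 = 0.03800 mol/L

0.03800 M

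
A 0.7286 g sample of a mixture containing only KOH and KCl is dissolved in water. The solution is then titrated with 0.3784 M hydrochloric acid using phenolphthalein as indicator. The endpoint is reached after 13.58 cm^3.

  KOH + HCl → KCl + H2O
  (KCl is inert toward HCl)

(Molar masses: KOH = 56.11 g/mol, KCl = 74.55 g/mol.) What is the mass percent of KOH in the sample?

39.57 %

n(HCl) = 0.01358 × 0.3784 = 5.139 × 10^-3 mol
Let x = n(KOH), y = n(KCl).
Titrant: 1x = 5.139 × 10^-3;  mass: 56.11x + 74.55y = 0.7286
Solving, x = 5.139 × 10^-3 mol, y = 5.906 × 10^-3 mol
mass of KOH = 5.139 × 10^-3 × 56.11 = 0.2883 g
% KOH = 0.2883 / 0.7286 × 100 = 39.57 %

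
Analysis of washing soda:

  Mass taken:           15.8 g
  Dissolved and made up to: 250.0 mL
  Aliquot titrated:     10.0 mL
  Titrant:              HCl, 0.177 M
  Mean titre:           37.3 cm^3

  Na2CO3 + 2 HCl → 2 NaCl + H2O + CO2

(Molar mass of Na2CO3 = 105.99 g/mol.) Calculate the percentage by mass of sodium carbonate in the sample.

55.4 %

n(HCl) per titration = 0.0373 × 0.177 = 6.60 × 10^-3 mol
From the 1:2 ratio, n(Na2CO3) in each aliquot = 1/2 × 6.60 × 10^-3 = 3.30 × 10^-3 mol
n(Na2CO3) in the whole flask = 3.30 × 10^-3 × 250.0/10.0 = 0.0825 mol
mass of Na2CO3 = 0.0825 × 105.99 = 8.75 g
% Na2CO3 = 8.75 / 15.8 × 100 = 55.4 %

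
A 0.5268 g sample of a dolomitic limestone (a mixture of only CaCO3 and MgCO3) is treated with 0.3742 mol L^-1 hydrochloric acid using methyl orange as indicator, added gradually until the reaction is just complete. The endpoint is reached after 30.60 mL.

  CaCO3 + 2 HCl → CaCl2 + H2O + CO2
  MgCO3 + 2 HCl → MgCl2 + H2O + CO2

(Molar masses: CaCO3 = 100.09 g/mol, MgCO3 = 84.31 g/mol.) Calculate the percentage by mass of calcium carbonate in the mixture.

53.10 %

n(HCl) = 0.03060 × 0.3742 = 0.01145 mol
Let x = n(CaCO3), y = n(MgCO3).
Titrant: 2x + 2y = 0.01145;  mass: 100.09x + 84.31y = 0.5268
Solving, x = 2.795 × 10^-3 mol, y = 2.930 × 10^-3 mol
mass of CaCO3 = 2.795 × 10^-3 × 100.09 = 0.2797 g
% CaCO3 = 0.2797 / 0.5268 × 100 = 53.10 %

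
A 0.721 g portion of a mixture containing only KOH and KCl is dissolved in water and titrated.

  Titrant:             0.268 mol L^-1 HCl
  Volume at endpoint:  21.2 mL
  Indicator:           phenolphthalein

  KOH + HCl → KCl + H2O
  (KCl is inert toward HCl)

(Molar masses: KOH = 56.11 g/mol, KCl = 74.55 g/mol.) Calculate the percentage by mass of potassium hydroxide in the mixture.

44.2 %

n(HCl) = 0.0212 × 0.268 = 5.68 × 10^-3 mol
Let x = n(KOH), y = n(KCl).
Titrant: 1x = 5.68 × 10^-3;  mass: 56.11x + 74.55y = 0.721
Solving, x = 5.68 × 10^-3 mol, y = 5.40 × 10^-3 mol
mass of KOH = 5.68 × 10^-3 × 56.11 = 0.319 g
% KOH = 0.319 / 0.721 × 100 = 44.2 %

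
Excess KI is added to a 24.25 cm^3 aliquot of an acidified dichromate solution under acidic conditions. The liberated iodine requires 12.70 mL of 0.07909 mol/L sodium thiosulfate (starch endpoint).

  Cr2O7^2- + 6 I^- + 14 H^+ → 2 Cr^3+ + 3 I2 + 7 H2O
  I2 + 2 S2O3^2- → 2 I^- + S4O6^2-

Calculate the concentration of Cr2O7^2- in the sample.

n(S2O3^2-) = 0.01270 × 0.07909 = 1.004 × 10^-3 mol
n(I2) = n(S2O3^2-)/2 = 5.022 × 10^-4 mol
From the 1:3 ratio, n(Cr2O7^2-) in the aliquot = 1/3 × 5.022 × 10^-4 = 1.674 × 10^-4 mol
[Cr2O7^2-] = 1.674 × 10^-4 / 0.02425 = 0.006903 mol/L

0.006903 mol/L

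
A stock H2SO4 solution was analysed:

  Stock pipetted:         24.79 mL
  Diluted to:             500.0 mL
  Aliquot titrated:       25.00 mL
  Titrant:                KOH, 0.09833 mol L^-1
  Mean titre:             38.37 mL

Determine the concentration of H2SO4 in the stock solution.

1.522 mol/L

H2SO4 + 2 KOH → K2SO4 + 2 H2O
n(KOH) = 0.03837 × 0.09833 = 3.773 × 10^-3 mol
From the 1:2 ratio, n(H2SO4) in the aliquot = 1/2 × 3.773 × 10^-3 = 1.886 × 10^-3 mol
[H2SO4]_dilute = 1.886 × 10^-3 / 0.02500 = 0.07546 mol/L
Dilution factor = 500.0 / 24.79 = 20.17
[H2SO4]_stock = 0.07546 × 20.17 = 1.522 mol/L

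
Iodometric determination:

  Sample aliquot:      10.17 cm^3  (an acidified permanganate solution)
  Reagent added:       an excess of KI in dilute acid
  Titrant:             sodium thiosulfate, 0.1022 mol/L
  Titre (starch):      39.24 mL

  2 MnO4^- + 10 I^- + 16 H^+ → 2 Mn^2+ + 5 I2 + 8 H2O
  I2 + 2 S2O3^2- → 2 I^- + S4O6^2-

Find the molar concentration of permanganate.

n(S2O3^2-) = 0.03924 × 0.1022 = 4.010 × 10^-3 mol
n(I2) = n(S2O3^2-)/2 = 2.005 × 10^-3 mol
From the 2:5 ratio, n(MnO4^-) in the aliquot = 2/5 × 2.005 × 10^-3 = 8.021 × 10^-4 mol
[MnO4^-] = 8.021 × 10^-4 / 0.01017 = 0.07887 mol/L

0.07887 mol/L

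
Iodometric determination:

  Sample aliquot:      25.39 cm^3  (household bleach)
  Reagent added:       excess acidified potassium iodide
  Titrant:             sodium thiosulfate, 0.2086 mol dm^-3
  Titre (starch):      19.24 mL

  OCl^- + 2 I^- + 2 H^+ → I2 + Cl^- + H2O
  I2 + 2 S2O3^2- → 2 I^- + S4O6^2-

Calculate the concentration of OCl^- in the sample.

n(S2O3^2-) = 0.01924 × 0.2086 = 4.013 × 10^-3 mol
n(I2) = n(S2O3^2-)/2 = 2.007 × 10^-3 mol
n(OCl^-) in the aliquot = 2.007 × 10^-3 mol (1:1 ratio)
[OCl^-] = 2.007 × 10^-3 / 0.02539 = 0.07904 mol/L

0.07904 mol/L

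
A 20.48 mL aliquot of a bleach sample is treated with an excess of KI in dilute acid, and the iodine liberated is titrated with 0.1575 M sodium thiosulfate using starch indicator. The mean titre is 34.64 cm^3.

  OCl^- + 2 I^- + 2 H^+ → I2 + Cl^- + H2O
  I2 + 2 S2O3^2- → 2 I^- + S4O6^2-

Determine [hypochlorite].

n(S2O3^2-) = 0.03464 × 0.1575 = 5.456 × 10^-3 mol
n(I2) = n(S2O3^2-)/2 = 2.728 × 10^-3 mol
n(OCl^-) in the aliquot = 2.728 × 10^-3 mol (1:1 ratio)
[OCl^-] = 2.728 × 10^-3 / 0.02048 = 0.1332 mol/L

0.1332 M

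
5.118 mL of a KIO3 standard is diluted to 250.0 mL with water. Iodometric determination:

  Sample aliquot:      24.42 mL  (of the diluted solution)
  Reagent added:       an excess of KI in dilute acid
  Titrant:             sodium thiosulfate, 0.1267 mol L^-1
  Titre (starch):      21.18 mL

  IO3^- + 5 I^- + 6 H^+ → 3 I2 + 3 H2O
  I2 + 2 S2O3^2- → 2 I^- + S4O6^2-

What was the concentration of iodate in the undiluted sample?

0.8946 mol/L

n(S2O3^2-) = 0.02118 × 0.1267 = 2.684 × 10^-3 mol
n(I2) = n(S2O3^2-)/2 = 1.342 × 10^-3 mol
From the 1:3 ratio, n(IO3^-) in the aliquot = 1/3 × 1.342 × 10^-3 = 4.473 × 10^-4 mol
[IO3^-]_dilute = 4.473 × 10^-4 / 0.02442 = 0.01831 mol/L
[IO3^-]_original = 0.01831 × 250.0/5.118 = 0.8946 mol/L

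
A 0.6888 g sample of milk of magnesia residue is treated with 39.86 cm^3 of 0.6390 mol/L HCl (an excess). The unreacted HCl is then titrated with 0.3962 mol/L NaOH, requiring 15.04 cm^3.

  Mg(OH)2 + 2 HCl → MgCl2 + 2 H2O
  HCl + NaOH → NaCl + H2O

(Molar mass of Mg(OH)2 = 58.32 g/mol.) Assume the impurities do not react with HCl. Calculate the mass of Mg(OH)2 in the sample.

0.5690 g

n(HCl) added = 0.03986 × 0.6390 = 0.02547 mol
n(NaOH) used in back-titration = 0.01504 × 0.3962 = 5.959 × 10^-3 mol
n(HCl) left over = 5.959 × 10^-3 mol (1:1 ratio)
n(HCl) consumed by analyte = 0.02547 − 5.959 × 10^-3 = 0.01951 mol
From the 1:2 ratio, n(Mg(OH)2) = 1/2 × 0.01951 = 9.756 × 10^-3 mol
mass of Mg(OH)2 = 9.756 × 10^-3 × 58.32 = 0.5690 g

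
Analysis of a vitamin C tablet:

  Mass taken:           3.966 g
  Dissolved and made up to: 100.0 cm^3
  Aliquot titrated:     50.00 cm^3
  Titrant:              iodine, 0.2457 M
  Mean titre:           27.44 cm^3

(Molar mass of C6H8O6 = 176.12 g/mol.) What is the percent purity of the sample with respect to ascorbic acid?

59.88 %

C6H8O6 + I2 → C6H6O6 + 2 HI
n(I2) per titration = 0.02744 × 0.2457 = 6.742 × 10^-3 mol
n(C6H8O6) in each aliquot = 6.742 × 10^-3 mol (1:1 ratio)
n(C6H8O6) in the whole flask = 6.742 × 10^-3 × 100.0/50.00 = 0.01348 mol
mass of C6H8O6 = 0.01348 × 176.12 = 2.375 g
% C6H8O6 = 2.375 / 3.966 × 100 = 59.88 %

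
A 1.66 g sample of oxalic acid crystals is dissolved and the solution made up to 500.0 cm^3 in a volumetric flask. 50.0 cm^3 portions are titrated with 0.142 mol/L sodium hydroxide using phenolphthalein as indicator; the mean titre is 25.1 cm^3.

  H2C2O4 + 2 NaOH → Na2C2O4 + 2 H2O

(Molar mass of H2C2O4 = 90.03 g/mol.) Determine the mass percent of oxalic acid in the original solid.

n(NaOH) per titration = 0.0251 × 0.142 = 3.56 × 10^-3 mol
From the 1:2 ratio, n(H2C2O4) in each aliquot = 1/2 × 3.56 × 10^-3 = 1.78 × 10^-3 mol
n(H2C2O4) in the whole flask = 1.78 × 10^-3 × 500.0/50.0 = 0.0178 mol
mass of H2C2O4 = 0.0178 × 90.03 = 1.60 g
% H2C2O4 = 1.60 / 1.66 × 100 = 96.7 %

96.7 %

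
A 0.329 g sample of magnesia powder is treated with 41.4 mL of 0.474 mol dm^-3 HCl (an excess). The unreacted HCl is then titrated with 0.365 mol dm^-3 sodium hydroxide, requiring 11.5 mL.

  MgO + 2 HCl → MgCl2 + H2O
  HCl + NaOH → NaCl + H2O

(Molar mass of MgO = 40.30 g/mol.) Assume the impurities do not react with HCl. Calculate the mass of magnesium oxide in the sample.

n(HCl) added = 0.0414 × 0.474 = 0.0196 mol
n(NaOH) used in back-titration = 0.0115 × 0.365 = 4.20 × 10^-3 mol
n(HCl) left over = 4.20 × 10^-3 mol (1:1 ratio)
n(HCl) consumed by analyte = 0.0196 − 4.20 × 10^-3 = 0.0154 mol
From the 1:2 ratio, n(MgO) = 1/2 × 0.0154 = 7.71 × 10^-3 mol
mass of MgO = 7.71 × 10^-3 × 40.30 = 0.311 g

0.311 g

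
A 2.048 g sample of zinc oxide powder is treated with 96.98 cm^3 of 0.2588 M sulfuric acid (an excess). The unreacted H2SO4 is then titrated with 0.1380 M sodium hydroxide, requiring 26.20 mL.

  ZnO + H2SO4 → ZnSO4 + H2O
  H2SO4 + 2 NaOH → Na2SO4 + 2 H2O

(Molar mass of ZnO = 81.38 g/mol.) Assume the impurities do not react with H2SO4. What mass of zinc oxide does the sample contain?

1.895 g

n(H2SO4) added = 0.09698 × 0.2588 = 0.02510 mol
n(NaOH) used in back-titration = 0.02620 × 0.1380 = 3.616 × 10^-3 mol
From the 1:2 ratio, n(H2SO4) left over = 1/2 × 3.616 × 10^-3 = 1.808 × 10^-3 mol
n(H2SO4) consumed by analyte = 0.02510 − 1.808 × 10^-3 = 0.02329 mol
n(ZnO) = 0.02329 mol (1:1 ratio)
mass of ZnO = 0.02329 × 81.38 = 1.895 g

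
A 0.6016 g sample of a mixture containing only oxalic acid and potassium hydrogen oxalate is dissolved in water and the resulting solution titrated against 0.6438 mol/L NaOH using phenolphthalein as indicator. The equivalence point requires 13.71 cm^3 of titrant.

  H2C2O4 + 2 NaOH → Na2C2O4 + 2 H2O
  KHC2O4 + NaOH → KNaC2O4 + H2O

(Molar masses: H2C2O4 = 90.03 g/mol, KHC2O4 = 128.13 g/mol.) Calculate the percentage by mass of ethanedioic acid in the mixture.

n(NaOH) = 0.01371 × 0.6438 = 8.826 × 10^-3 mol
Let x = n(H2C2O4), y = n(KHC2O4).
Titrant: 2x + 1y = 8.826 × 10^-3;  mass: 90.03x + 128.13y = 0.6016
Solving, x = 3.184 × 10^-3 mol, y = 2.458 × 10^-3 mol
mass of H2C2O4 = 3.184 × 10^-3 × 90.03 = 0.2867 g
% H2C2O4 = 0.2867 / 0.6016 × 100 = 47.65 %

47.65 %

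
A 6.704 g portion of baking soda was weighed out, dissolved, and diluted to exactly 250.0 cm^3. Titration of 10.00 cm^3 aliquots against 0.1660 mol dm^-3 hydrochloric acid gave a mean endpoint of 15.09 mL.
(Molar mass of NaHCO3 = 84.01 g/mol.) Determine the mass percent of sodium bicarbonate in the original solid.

NaHCO3 + HCl → NaCl + H2O + CO2
n(HCl) per titration = 0.01509 × 0.1660 = 2.505 × 10^-3 mol
n(NaHCO3) in each aliquot = 2.505 × 10^-3 mol (1:1 ratio)
n(NaHCO3) in the whole flask = 2.505 × 10^-3 × 250.0/10.00 = 0.06262 mol
mass of NaHCO3 = 0.06262 × 84.01 = 5.261 g
% NaHCO3 = 5.261 / 6.704 × 100 = 78.48 %

78.48 %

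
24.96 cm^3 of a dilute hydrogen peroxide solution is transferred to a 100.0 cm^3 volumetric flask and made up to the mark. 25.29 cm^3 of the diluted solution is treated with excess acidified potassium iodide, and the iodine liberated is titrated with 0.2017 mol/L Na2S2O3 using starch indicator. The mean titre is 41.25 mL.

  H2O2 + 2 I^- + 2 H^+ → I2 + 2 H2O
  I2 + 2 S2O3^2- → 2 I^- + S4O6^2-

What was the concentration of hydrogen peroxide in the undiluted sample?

n(S2O3^2-) = 0.04125 × 0.2017 = 8.320 × 10^-3 mol
n(I2) = n(S2O3^2-)/2 = 4.160 × 10^-3 mol
n(H2O2) in the aliquot = 4.160 × 10^-3 mol (1:1 ratio)
[H2O2]_dilute = 4.160 × 10^-3 / 0.02529 = 0.1645 mol/L
[H2O2]_original = 0.1645 × 100.0/24.96 = 0.6590 mol/L

0.6590 mol/L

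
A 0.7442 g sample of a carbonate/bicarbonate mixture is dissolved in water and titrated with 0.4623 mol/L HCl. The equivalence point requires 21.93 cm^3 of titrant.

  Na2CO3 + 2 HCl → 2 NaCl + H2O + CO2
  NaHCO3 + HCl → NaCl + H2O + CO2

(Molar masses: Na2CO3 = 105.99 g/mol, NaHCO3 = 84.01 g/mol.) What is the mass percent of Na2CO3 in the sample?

n(HCl) = 0.02193 × 0.4623 = 0.01014 mol
Let x = n(Na2CO3), y = n(NaHCO3).
Titrant: 2x + 1y = 0.01014;  mass: 105.99x + 84.01y = 0.7442
Solving, x = 1.733 × 10^-3 mol, y = 6.672 × 10^-3 mol
mass of Na2CO3 = 1.733 × 10^-3 × 105.99 = 0.1837 g
% Na2CO3 = 0.1837 / 0.7442 × 100 = 24.69 %

24.69 %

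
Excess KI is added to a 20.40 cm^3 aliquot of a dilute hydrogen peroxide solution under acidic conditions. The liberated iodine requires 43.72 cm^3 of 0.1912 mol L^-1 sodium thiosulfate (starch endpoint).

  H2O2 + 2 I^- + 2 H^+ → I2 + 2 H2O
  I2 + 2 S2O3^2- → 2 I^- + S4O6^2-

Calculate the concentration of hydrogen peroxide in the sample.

0.2049 mol/L

n(S2O3^2-) = 0.04372 × 0.1912 = 8.359 × 10^-3 mol
n(I2) = n(S2O3^2-)/2 = 4.180 × 10^-3 mol
n(H2O2) in the aliquot = 4.180 × 10^-3 mol (1:1 ratio)
[H2O2] = 4.180 × 10^-3 / 0.02040 = 0.2049 mol/L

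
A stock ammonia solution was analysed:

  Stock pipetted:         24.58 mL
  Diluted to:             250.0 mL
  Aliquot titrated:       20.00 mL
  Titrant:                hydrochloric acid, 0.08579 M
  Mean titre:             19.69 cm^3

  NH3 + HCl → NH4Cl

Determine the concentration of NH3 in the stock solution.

0.8590 M

n(HCl) = 0.01969 × 0.08579 = 1.689 × 10^-3 mol
n(NH3) in the aliquot = 1.689 × 10^-3 mol (1:1 ratio)
[NH3]_dilute = 1.689 × 10^-3 / 0.02000 = 0.08446 mol/L
Dilution factor = 250.0 / 24.58 = 10.17
[NH3]_stock = 0.08446 × 10.17 = 0.8590 mol/L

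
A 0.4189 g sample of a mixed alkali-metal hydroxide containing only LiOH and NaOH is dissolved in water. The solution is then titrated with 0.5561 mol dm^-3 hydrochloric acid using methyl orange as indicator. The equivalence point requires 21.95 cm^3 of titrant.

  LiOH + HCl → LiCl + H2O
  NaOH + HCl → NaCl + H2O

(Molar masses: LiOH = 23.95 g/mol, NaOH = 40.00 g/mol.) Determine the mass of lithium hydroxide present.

0.1035 g

n(HCl) = 0.02195 × 0.5561 = 0.01221 mol
Let x = n(LiOH), y = n(NaOH).
Titrant: 1x + 1y = 0.01221;  mass: 23.95x + 40.00y = 0.4189
Solving, x = 4.321 × 10^-3 mol, y = 7.885 × 10^-3 mol
mass of LiOH = 4.321 × 10^-3 × 23.95 = 0.1035 g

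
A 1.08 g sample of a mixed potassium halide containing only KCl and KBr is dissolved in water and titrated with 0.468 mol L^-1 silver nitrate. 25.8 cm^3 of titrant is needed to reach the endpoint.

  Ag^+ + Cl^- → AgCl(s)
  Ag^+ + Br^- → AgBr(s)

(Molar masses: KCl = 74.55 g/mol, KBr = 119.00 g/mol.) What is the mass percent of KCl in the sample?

n(AgNO3) = 0.0258 × 0.468 = 0.0121 mol
Let x = n(KCl), y = n(KBr).
Titrant: 1x + 1y = 0.0121;  mass: 74.55x + 119.00y = 1.08
Solving, x = 8.03 × 10^-3 mol, y = 4.05 × 10^-3 mol
mass of KCl = 8.03 × 10^-3 × 74.55 = 0.599 g
% KCl = 0.599 / 1.08 × 100 = 55.4 %

55.4 %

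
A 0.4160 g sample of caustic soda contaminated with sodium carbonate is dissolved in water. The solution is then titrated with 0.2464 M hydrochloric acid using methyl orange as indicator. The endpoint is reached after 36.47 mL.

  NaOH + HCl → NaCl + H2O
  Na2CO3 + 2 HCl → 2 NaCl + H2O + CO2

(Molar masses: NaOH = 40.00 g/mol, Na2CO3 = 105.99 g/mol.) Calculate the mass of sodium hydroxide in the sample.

0.1854 g

n(HCl) = 0.03647 × 0.2464 = 8.986 × 10^-3 mol
Let x = n(NaOH), y = n(Na2CO3).
Titrant: 1x + 2y = 8.986 × 10^-3;  mass: 40.00x + 105.99y = 0.4160
Solving, x = 4.634 × 10^-3 mol, y = 2.176 × 10^-3 mol
mass of NaOH = 4.634 × 10^-3 × 40.00 = 0.1854 g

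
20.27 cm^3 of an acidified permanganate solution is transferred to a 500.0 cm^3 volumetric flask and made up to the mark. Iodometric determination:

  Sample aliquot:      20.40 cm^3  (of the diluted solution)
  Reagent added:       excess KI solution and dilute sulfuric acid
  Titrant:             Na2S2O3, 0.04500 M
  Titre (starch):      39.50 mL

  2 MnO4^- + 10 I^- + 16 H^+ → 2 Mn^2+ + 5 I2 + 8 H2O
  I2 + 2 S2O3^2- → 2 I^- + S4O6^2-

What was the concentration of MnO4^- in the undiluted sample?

0.4299 M

n(S2O3^2-) = 0.03950 × 0.04500 = 1.777 × 10^-3 mol
n(I2) = n(S2O3^2-)/2 = 8.887 × 10^-4 mol
From the 2:5 ratio, n(MnO4^-) in the aliquot = 2/5 × 8.887 × 10^-4 = 3.555 × 10^-4 mol
[MnO4^-]_dilute = 3.555 × 10^-4 / 0.02040 = 0.01743 mol/L
[MnO4^-]_original = 0.01743 × 500.0/20.27 = 0.4299 mol/L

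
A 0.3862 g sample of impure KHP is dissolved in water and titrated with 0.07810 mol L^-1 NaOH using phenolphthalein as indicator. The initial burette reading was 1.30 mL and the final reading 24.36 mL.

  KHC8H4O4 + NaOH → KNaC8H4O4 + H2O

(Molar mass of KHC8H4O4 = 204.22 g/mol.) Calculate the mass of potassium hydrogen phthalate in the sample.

n(NaOH) = 0.02306 L × 0.07810 mol/L = 1.801 × 10^-3 mol
n(KHC8H4O4) = 1.801 × 10^-3 mol (1:1 ratio)
mass of KHC8H4O4 = 1.801 × 10^-3 × 204.22 g/mol = 0.3678 g

0.3678 g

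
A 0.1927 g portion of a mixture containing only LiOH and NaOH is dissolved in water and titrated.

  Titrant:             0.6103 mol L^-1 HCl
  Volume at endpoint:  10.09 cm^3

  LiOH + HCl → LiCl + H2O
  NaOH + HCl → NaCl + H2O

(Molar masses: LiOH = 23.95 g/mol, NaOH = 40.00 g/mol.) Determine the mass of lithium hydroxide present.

0.08001 g

n(HCl) = 0.01009 × 0.6103 = 6.158 × 10^-3 mol
Let x = n(LiOH), y = n(NaOH).
Titrant: 1x + 1y = 6.158 × 10^-3;  mass: 23.95x + 40.00y = 0.1927
Solving, x = 3.341 × 10^-3 mol, y = 2.817 × 10^-3 mol
mass of LiOH = 3.341 × 10^-3 × 23.95 = 0.08001 g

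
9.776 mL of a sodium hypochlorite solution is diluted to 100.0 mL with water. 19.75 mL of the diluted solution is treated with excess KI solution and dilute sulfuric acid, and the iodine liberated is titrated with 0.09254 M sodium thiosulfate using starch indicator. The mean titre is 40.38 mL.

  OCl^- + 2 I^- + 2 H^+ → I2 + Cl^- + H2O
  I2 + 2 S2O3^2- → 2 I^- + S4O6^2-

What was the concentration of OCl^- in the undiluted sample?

0.9677 M

n(S2O3^2-) = 0.04038 × 0.09254 = 3.737 × 10^-3 mol
n(I2) = n(S2O3^2-)/2 = 1.868 × 10^-3 mol
n(OCl^-) in the aliquot = 1.868 × 10^-3 mol (1:1 ratio)
[OCl^-]_dilute = 1.868 × 10^-3 / 0.01975 = 0.09460 mol/L
[OCl^-]_original = 0.09460 × 100.0/9.776 = 0.9677 mol/L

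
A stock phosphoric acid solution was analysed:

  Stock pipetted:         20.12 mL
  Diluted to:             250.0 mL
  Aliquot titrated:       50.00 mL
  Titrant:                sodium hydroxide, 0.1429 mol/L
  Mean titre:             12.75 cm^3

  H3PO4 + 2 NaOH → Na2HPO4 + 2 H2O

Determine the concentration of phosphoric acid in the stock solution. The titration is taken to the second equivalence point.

0.2264 mol/L

n(NaOH) = 0.01275 × 0.1429 = 1.822 × 10^-3 mol
From the 1:2 ratio, n(H3PO4) in the aliquot = 1/2 × 1.822 × 10^-3 = 9.110 × 10^-4 mol
[H3PO4]_dilute = 9.110 × 10^-4 / 0.05000 = 0.01822 mol/L
Dilution factor = 250.0 / 20.12 = 12.43
[H3PO4]_stock = 0.01822 × 12.43 = 0.2264 mol/L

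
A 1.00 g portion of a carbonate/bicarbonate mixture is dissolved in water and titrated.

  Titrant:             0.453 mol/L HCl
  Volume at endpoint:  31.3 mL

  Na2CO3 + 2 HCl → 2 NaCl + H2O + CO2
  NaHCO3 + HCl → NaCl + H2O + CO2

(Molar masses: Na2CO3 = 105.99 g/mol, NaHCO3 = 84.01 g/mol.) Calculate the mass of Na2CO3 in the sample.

0.327 g

n(HCl) = 0.0313 × 0.453 = 0.0142 mol
Let x = n(Na2CO3), y = n(NaHCO3).
Titrant: 2x + 1y = 0.0142;  mass: 105.99x + 84.01y = 1.00
Solving, x = 3.08 × 10^-3 mol, y = 8.02 × 10^-3 mol
mass of Na2CO3 = 3.08 × 10^-3 × 105.99 = 0.327 g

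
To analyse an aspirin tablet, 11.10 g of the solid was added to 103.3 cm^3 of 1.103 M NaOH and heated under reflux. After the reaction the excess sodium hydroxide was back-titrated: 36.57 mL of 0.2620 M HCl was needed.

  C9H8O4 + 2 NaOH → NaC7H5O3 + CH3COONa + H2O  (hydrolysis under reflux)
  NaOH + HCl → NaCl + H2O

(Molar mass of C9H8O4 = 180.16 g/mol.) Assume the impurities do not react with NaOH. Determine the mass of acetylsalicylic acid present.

9.401 g

n(NaOH) added = 0.1033 × 1.103 = 0.1139 mol
n(HCl) used in back-titration = 0.03657 × 0.2620 = 9.581 × 10^-3 mol
n(NaOH) left over = 9.581 × 10^-3 mol (1:1 ratio)
n(NaOH) consumed by analyte = 0.1139 − 9.581 × 10^-3 = 0.1044 mol
From the 1:2 ratio, n(C9H8O4) = 1/2 × 0.1044 = 0.05218 mol
mass of C9H8O4 = 0.05218 × 180.16 = 9.401 g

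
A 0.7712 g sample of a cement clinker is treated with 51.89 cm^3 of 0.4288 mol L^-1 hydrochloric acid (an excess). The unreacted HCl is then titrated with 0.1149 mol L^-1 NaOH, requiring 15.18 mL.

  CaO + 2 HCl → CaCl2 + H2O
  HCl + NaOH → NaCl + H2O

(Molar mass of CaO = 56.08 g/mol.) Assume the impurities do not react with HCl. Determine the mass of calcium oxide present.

0.5750 g

n(HCl) added = 0.05189 × 0.4288 = 0.02225 mol
n(NaOH) used in back-titration = 0.01518 × 0.1149 = 1.744 × 10^-3 mol
n(HCl) left over = 1.744 × 10^-3 mol (1:1 ratio)
n(HCl) consumed by analyte = 0.02225 − 1.744 × 10^-3 = 0.02051 mol
From the 1:2 ratio, n(CaO) = 1/2 × 0.02051 = 0.01025 mol
mass of CaO = 0.01025 × 56.08 = 0.5750 g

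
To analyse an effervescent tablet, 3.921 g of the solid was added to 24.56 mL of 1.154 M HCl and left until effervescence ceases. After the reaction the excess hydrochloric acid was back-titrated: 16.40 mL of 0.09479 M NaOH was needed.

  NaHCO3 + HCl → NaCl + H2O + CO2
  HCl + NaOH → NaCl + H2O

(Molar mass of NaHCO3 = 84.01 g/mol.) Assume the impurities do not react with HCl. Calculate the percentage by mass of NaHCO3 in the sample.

57.39 %

n(HCl) added = 0.02456 × 1.154 = 0.02834 mol
n(NaOH) used in back-titration = 0.01640 × 0.09479 = 1.555 × 10^-3 mol
n(HCl) left over = 1.555 × 10^-3 mol (1:1 ratio)
n(HCl) consumed by analyte = 0.02834 − 1.555 × 10^-3 = 0.02679 mol
n(NaHCO3) = 0.02679 mol (1:1 ratio)
mass of NaHCO3 = 0.02679 × 84.01 = 2.250 g
% NaHCO3 = 2.250 / 3.921 × 100 = 57.39 %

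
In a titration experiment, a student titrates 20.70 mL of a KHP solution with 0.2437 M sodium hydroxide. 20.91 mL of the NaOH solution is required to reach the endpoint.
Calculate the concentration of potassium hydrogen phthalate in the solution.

KHC8H4O4 + NaOH → KNaC8H4O4 + H2O
n(NaOH) = 0.02091 L × 0.2437 mol/L = 5.096 × 10^-3 mol
n(KHC8H4O4) = 5.096 × 10^-3 mol (1:1 mole ratio)
[KHC8H4O4] = 5.096 × 10^-3 mol / 0.02070 L = 0.2462 mol/L

0.2462 M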